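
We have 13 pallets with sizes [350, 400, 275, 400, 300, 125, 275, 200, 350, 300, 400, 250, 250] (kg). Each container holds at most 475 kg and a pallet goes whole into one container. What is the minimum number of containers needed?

11

Total = 400 + 400 + 400 + 350 + 350 + 300 + 300 + 275 + 275 + 250 + 250 + 200 + 125 = 3875 kg.
Lower bound: ⌈3875/475⌉ = 9 containers.
Also, 11 pallets each exceed 475/2 kg, and no two of those can share a container, so at least 11 containers are needed.
A packing using 11 containers:
  container 1: 400 = 400
  container 2: 400 = 400
  container 3: 400 = 400
  container 4: 350 + 125 = 475
  container 5: 350 = 350
  container 6: 300 = 300
  container 7: 300 = 300
  container 8: 275 + 200 = 475
  container 9: 275 = 275
  container 10: 250 = 250
  container 11: 250 = 250
This matches the lower bound, so 11 is optimal.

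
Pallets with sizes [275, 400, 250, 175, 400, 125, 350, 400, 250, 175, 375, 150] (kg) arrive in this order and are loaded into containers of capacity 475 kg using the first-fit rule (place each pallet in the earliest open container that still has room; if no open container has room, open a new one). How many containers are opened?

9

  275 → container 1 (new)  [load 275/475]
  400 → container 2 (new)  [load 400/475]
  250 → container 3 (new)  [load 250/475]
  175 → container 1  [load 450/475]
  400 → container 4 (new)  [load 400/475]
  125 → container 3  [load 375/475]
  350 → container 5 (new)  [load 350/475]
  400 → container 6 (new)  [load 400/475]
  250 → container 7 (new)  [load 250/475]
  175 → container 7  [load 425/475]
  375 → container 8 (new)  [load 375/475]
  150 → container 9 (new)  [load 150/475]
9 containers opened.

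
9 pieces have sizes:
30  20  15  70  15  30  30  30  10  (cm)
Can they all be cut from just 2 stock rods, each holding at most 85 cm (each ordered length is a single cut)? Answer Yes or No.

Total = 250 cm; ⌈250/85⌉ = 3.
At least 3 stock rods are required, but only 2 are allowed.

No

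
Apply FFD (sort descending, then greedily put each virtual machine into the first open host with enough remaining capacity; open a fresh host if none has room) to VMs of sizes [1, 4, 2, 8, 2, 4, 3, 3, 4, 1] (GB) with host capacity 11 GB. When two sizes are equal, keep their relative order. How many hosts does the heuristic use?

3

Sorted descending: 8, 4, 4, 4, 3, 3, 2, 2, 1, 1.
  8 → host 1 (new)  [load 8/11]
  4 → host 2 (new)  [load 4/11]
  4 → host 2  [load 8/11]
  4 → host 3 (new)  [load 4/11]
  3 → host 1  [load 11/11]
  3 → host 2  [load 11/11]
  2 → host 3  [load 6/11]
  2 → host 3  [load 8/11]
  1 → host 3  [load 9/11]
  1 → host 3  [load 10/11]
3 hosts opened.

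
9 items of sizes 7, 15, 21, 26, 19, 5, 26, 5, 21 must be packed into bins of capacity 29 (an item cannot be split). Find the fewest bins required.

6

Total = 26 + 26 + 21 + 21 + 19 + 15 + 7 + 5 + 5 = 145.
Lower bound: ⌈145/29⌉ = 5 bins.
Also, 6 items each exceed 29/2, and no two of those can share a bin, so at least 6 bins are needed.
A packing using 6 bins:
  bin 1: 26 = 26
  bin 2: 26 = 26
  bin 3: 21 + 7 = 28
  bin 4: 21 + 5 = 26
  bin 5: 19 + 5 = 24
  bin 6: 15 = 15
This matches the lower bound, so 6 is optimal.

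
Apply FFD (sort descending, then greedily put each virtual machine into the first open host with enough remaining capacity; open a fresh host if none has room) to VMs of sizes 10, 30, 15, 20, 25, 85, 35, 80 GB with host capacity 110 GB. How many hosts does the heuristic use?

Sorted descending: 85, 80, 35, 30, 25, 20, 15, 10.
  85 → host 1 (new)  [load 85/110]
  80 → host 2 (new)  [load 80/110]
  35 → host 3 (new)  [load 35/110]
  30 → host 2  [load 110/110]
  25 → host 1  [load 110/110]
  20 → host 3  [load 55/110]
  15 → host 3  [load 70/110]
  10 → host 3  [load 80/110]
3 hosts opened.

3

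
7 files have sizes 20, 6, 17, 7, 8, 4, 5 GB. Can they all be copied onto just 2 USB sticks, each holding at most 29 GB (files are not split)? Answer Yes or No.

No

Total = 67 GB; ⌈67/29⌉ = 3.
At least 3 USB sticks are required, but only 2 are allowed.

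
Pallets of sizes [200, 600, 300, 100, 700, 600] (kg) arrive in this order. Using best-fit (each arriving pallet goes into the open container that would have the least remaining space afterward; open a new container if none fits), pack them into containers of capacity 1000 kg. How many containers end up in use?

  200 → container 1 (new)  [load 200/1000]
  600 → container 1  [load 800/1000]
  300 → container 2 (new)  [load 300/1000]
  100 → container 1  [load 900/1000]
  700 → container 2  [load 1000/1000]
  600 → container 3 (new)  [load 600/1000]
3 containers opened.

3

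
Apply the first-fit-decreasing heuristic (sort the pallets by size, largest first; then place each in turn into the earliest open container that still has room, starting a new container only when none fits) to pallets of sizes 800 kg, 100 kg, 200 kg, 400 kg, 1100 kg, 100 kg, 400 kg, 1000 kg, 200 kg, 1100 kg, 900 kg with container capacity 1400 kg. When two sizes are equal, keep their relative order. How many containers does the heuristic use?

Sorted descending: 1100, 1100, 1000, 900, 800, 400, 400, 200, 200, 100, 100.
  1100 → container 1 (new)  [load 1100/1400]
  1100 → container 2 (new)  [load 1100/1400]
  1000 → container 3 (new)  [load 1000/1400]
  900 → container 4 (new)  [load 900/1400]
  800 → container 5 (new)  [load 800/1400]
  400 → container 3  [load 1400/1400]
  400 → container 4  [load 1300/1400]
  200 → container 1  [load 1300/1400]
  200 → container 2  [load 1300/1400]
  100 → container 1  [load 1400/1400]
  100 → container 2  [load 1400/1400]
5 containers opened.

5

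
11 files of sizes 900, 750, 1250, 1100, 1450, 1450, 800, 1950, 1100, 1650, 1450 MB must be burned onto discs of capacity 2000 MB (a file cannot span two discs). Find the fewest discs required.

8

Total = 1950 + 1650 + 1450 + 1450 + 1450 + 1250 + 1100 + 1100 + 900 + 800 + 750 = 13850 MB.
Lower bound: ⌈13850/2000⌉ = 7 discs.
Also, 8 files each exceed 1000 MB, and no two of those can share a disc, so at least 8 discs are needed.
A packing using 8 discs:
  disc 1: 1950 = 1950
  disc 2: 1650 = 1650
  disc 3: 1450 = 1450
  disc 4: 1450 = 1450
  disc 5: 1450 = 1450
  disc 6: 1250 + 750 = 2000
  disc 7: 1100 + 900 = 2000
  disc 8: 1100 + 800 = 1900
This matches the lower bound, so 8 is optimal.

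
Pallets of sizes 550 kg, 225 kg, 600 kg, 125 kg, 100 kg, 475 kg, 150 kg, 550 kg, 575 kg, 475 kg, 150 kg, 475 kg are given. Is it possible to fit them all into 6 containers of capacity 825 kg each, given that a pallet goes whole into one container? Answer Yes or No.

Total = 4450 kg; ⌈4450/825⌉ = 6.
7 pallets each exceed half the capacity and cannot share a container, forcing at least 7 containers.
At least 7 containers are required, but only 6 are allowed.

No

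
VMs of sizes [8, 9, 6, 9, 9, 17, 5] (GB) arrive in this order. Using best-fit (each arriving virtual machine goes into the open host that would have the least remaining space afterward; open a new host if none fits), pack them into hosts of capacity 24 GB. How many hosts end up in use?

3

  8 → host 1 (new)  [load 8/24]
  9 → host 1  [load 17/24]
  6 → host 1  [load 23/24]
  9 → host 2 (new)  [load 9/24]
  9 → host 2  [load 18/24]
  17 → host 3 (new)  [load 17/24]
  5 → host 2  [load 23/24]
3 hosts opened.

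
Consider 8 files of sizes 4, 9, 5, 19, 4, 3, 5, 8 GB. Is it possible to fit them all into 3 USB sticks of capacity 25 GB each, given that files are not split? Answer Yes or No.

A valid assignment using 3 USB sticks:
  USB stick 1: 19 + 5 = 24
  USB stick 2: 9 + 8 + 5 + 3 = 25
  USB stick 3: 4 + 4 = 8
Every load is within 25 GB, so 3 USB sticks suffice.

Yes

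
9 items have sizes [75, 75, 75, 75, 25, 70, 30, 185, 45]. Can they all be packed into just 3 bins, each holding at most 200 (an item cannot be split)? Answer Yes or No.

Total = 655; ⌈655/200⌉ = 4.
At least 4 bins are required, but only 3 are allowed.

No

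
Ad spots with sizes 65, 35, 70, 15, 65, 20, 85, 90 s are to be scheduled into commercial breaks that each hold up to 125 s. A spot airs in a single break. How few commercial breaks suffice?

5

Total = 90 + 85 + 70 + 65 + 65 + 35 + 20 + 15 = 445 s.
Lower bound: ⌈445/125⌉ = 4 commercial breaks.
Also, 5 ad spots each exceed 125/2 s, and no two of those can share a break, so at least 5 commercial breaks are needed.
A packing using 5 commercial breaks:
  break 1: 90 + 35 = 125
  break 2: 85 + 20 + 15 = 120
  break 3: 70 = 70
  break 4: 65 = 65
  break 5: 65 = 65
This matches the lower bound, so 5 is optimal.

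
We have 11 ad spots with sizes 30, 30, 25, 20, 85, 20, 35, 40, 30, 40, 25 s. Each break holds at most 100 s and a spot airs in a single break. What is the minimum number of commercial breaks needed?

Total = 85 + 40 + 40 + 35 + 30 + 30 + 30 + 25 + 25 + 20 + 20 = 380 s.
Lower bound: ⌈380/100⌉ = 4 commercial breaks.
A packing using 4 commercial breaks:
  break 1: 85 = 85
  break 2: 40 + 40 + 20 = 100
  break 3: 35 + 30 + 30 = 95
  break 4: 30 + 25 + 25 + 20 = 100
This matches the lower bound, so 4 is optimal.

4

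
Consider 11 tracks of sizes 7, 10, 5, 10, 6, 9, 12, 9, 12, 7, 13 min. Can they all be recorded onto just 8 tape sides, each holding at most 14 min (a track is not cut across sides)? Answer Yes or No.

No

Total = 100 min; ⌈100/14⌉ = 8.
The bound of 8 does not rule out 8, but exhaustive search shows no assignment into 8 tape sides of capacity 14 min exists — the minimum is 9.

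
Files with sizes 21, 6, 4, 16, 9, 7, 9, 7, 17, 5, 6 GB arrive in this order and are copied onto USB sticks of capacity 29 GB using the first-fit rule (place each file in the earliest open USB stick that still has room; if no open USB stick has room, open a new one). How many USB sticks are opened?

  21 → USB stick 1 (new)  [load 21/29]
  6 → USB stick 1  [load 27/29]
  4 → USB stick 2 (new)  [load 4/29]
  16 → USB stick 2  [load 20/29]
  9 → USB stick 2  [load 29/29]
  7 → USB stick 3 (new)  [load 7/29]
  9 → USB stick 3  [load 16/29]
  7 → USB stick 3  [load 23/29]
  17 → USB stick 4 (new)  [load 17/29]
  5 → USB stick 3  [load 28/29]
  6 → USB stick 4  [load 23/29]
4 USB sticks opened.

4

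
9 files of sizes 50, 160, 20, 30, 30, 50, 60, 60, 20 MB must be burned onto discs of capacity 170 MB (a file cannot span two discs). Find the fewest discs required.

Total = 160 + 60 + 60 + 50 + 50 + 30 + 30 + 20 + 20 = 480 MB.
Lower bound: ⌈480/170⌉ = 3 discs.
A packing using 3 discs:
  disc 1: 160 = 160
  disc 2: 60 + 60 + 50 = 170
  disc 3: 50 + 30 + 30 + 20 + 20 = 150
This matches the lower bound, so 3 is optimal.

3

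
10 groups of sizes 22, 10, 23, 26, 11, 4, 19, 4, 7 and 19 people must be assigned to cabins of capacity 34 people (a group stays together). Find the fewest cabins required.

Total = 26 + 23 + 22 + 19 + 19 + 11 + 10 + 7 + 4 + 4 = 145 people.
Lower bound: ⌈145/34⌉ = 5 cabins.
A packing using 5 cabins:
  cabin 1: 26 + 7 = 33
  cabin 2: 23 + 11 = 34
  cabin 3: 22 + 10 = 32
  cabin 4: 19 + 4 + 4 = 27
  cabin 5: 19 = 19
This matches the lower bound, so 5 is optimal.

5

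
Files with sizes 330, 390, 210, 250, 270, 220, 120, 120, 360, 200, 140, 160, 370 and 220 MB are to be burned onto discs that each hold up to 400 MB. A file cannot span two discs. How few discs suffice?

Total = 390 + 370 + 360 + 330 + 270 + 250 + 220 + 220 + 210 + 200 + 160 + 140 + 120 + 120 = 3360 MB.
Lower bound: ⌈3360/400⌉ = 9 discs.
A packing using 10 discs:
  disc 1: 390 = 390
  disc 2: 370 = 370
  disc 3: 360 = 360
  disc 4: 330 = 330
  disc 5: 270 + 120 = 390
  disc 6: 250 + 140 = 390
  disc 7: 220 + 160 = 380
  disc 8: 220 + 120 = 340
  disc 9: 210 = 210
  disc 10: 200 = 200
No arrangement into 9 discs stays within capacity, so 10 is optimal.

10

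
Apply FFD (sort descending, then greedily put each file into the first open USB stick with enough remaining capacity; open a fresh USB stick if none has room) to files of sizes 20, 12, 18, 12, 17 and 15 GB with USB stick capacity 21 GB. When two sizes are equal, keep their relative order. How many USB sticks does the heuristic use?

6

Sorted descending: 20, 18, 17, 15, 12, 12.
  20 → USB stick 1 (new)  [load 20/21]
  18 → USB stick 2 (new)  [load 18/21]
  17 → USB stick 3 (new)  [load 17/21]
  15 → USB stick 4 (new)  [load 15/21]
  12 → USB stick 5 (new)  [load 12/21]
  12 → USB stick 6 (new)  [load 12/21]
6 USB sticks opened.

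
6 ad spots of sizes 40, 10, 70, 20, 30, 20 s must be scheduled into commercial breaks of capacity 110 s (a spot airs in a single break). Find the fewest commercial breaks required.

Total = 70 + 40 + 30 + 20 + 20 + 10 = 190 s.
Lower bound: ⌈190/110⌉ = 2 commercial breaks.
A packing using 2 commercial breaks:
  break 1: 70 + 40 = 110
  break 2: 30 + 20 + 20 + 10 = 80
This matches the lower bound, so 2 is optimal.

2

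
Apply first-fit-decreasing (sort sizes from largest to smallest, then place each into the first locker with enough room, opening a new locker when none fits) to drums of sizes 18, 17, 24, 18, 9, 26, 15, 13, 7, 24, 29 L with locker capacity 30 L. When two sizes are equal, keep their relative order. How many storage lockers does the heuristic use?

Sorted descending: 29, 26, 24, 24, 18, 18, 17, 15, 13, 9, 7.
  29 → locker 1 (new)  [load 29/30]
  26 → locker 2 (new)  [load 26/30]
  24 → locker 3 (new)  [load 24/30]
  24 → locker 4 (new)  [load 24/30]
  18 → locker 5 (new)  [load 18/30]
  18 → locker 6 (new)  [load 18/30]
  17 → locker 7 (new)  [load 17/30]
  15 → locker 8 (new)  [load 15/30]
  13 → locker 7  [load 30/30]
  9 → locker 5  [load 27/30]
  7 → locker 6  [load 25/30]
8 storage lockers opened.

8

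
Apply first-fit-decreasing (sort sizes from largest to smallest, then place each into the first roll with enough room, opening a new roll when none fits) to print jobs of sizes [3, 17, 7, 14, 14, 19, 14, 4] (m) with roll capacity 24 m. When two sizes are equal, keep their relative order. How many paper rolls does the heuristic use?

Sorted descending: 19, 17, 14, 14, 14, 7, 4, 3.
  19 → roll 1 (new)  [load 19/24]
  17 → roll 2 (new)  [load 17/24]
  14 → roll 3 (new)  [load 14/24]
  14 → roll 4 (new)  [load 14/24]
  14 → roll 5 (new)  [load 14/24]
  7 → roll 2  [load 24/24]
  4 → roll 1  [load 23/24]
  3 → roll 3  [load 17/24]
5 paper rolls opened.

5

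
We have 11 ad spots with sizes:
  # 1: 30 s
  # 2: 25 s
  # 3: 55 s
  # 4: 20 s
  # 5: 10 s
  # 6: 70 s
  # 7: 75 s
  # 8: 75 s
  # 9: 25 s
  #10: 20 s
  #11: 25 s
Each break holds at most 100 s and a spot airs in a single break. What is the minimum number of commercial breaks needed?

Total = 75 + 75 + 70 + 55 + 30 + 25 + 25 + 25 + 20 + 20 + 10 = 430 s.
Lower bound: ⌈430/100⌉ = 5 commercial breaks.
A packing using 5 commercial breaks:
  break 1: 75 + 25 = 100
  break 2: 75 + 25 = 100
  break 3: 70 + 30 = 100
  break 4: 55 + 25 + 20 = 100
  break 5: 20 + 10 = 30
This matches the lower bound, so 5 is optimal.

5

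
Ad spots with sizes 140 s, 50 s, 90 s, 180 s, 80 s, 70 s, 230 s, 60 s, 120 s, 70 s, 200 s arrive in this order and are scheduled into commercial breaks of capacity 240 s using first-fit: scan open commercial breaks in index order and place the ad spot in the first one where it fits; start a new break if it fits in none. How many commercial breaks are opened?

6

  140 → break 1 (new)  [load 140/240]
  50 → break 1  [load 190/240]
  90 → break 2 (new)  [load 90/240]
  180 → break 3 (new)  [load 180/240]
  80 → break 2  [load 170/240]
  70 → break 2  [load 240/240]
  230 → break 4 (new)  [load 230/240]
  60 → break 3  [load 240/240]
  120 → break 5 (new)  [load 120/240]
  70 → break 5  [load 190/240]
  200 → break 6 (new)  [load 200/240]
6 commercial breaks opened.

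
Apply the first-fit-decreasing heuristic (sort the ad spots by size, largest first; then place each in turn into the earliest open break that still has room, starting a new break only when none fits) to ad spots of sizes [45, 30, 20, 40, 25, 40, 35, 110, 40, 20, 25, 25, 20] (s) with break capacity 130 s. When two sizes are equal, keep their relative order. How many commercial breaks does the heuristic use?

Sorted descending: 110, 45, 40, 40, 40, 35, 30, 25, 25, 25, 20, 20, 20.
  110 → break 1 (new)  [load 110/130]
  45 → break 2 (new)  [load 45/130]
  40 → break 2  [load 85/130]
  40 → break 2  [load 125/130]
  40 → break 3 (new)  [load 40/130]
  35 → break 3  [load 75/130]
  30 → break 3  [load 105/130]
  25 → break 3  [load 130/130]
  25 → break 4 (new)  [load 25/130]
  25 → break 4  [load 50/130]
  20 → break 1  [load 130/130]
  20 → break 4  [load 70/130]
  20 → break 4  [load 90/130]
4 commercial breaks opened.

4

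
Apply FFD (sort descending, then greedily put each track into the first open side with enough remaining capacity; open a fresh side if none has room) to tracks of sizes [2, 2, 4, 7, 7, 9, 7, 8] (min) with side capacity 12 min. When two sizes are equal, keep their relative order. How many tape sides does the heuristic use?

Sorted descending: 9, 8, 7, 7, 7, 4, 2, 2.
  9 → side 1 (new)  [load 9/12]
  8 → side 2 (new)  [load 8/12]
  7 → side 3 (new)  [load 7/12]
  7 → side 4 (new)  [load 7/12]
  7 → side 5 (new)  [load 7/12]
  4 → side 2  [load 12/12]
  2 → side 1  [load 11/12]
  2 → side 3  [load 9/12]
5 tape sides opened.

5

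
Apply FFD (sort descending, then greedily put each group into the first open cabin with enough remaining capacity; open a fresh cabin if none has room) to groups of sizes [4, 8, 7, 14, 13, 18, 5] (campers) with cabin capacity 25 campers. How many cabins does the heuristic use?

3

Sorted descending: 18, 14, 13, 8, 7, 5, 4.
  18 → cabin 1 (new)  [load 18/25]
  14 → cabin 2 (new)  [load 14/25]
  13 → cabin 3 (new)  [load 13/25]
  8 → cabin 2  [load 22/25]
  7 → cabin 1  [load 25/25]
  5 → cabin 3  [load 18/25]
  4 → cabin 3  [load 22/25]
3 cabins opened.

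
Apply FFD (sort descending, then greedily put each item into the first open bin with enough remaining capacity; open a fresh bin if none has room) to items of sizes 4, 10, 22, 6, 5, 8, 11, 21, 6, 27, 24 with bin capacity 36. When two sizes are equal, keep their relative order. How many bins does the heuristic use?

Sorted descending: 27, 24, 22, 21, 11, 10, 8, 6, 6, 5, 4.
  27 → bin 1 (new)  [load 27/36]
  24 → bin 2 (new)  [load 24/36]
  22 → bin 3 (new)  [load 22/36]
  21 → bin 4 (new)  [load 21/36]
  11 → bin 2  [load 35/36]
  10 → bin 3  [load 32/36]
  8 → bin 1  [load 35/36]
  6 → bin 4  [load 27/36]
  6 → bin 4  [load 33/36]
  5 → bin 5 (new)  [load 5/36]
  4 → bin 3  [load 36/36]
5 bins opened.

5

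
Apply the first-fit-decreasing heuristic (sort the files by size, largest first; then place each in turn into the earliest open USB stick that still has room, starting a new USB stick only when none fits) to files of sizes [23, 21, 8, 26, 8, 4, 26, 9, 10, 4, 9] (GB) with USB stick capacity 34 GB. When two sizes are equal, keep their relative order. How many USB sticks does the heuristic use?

5

Sorted descending: 26, 26, 23, 21, 10, 9, 9, 8, 8, 4, 4.
  26 → USB stick 1 (new)  [load 26/34]
  26 → USB stick 2 (new)  [load 26/34]
  23 → USB stick 3 (new)  [load 23/34]
  21 → USB stick 4 (new)  [load 21/34]
  10 → USB stick 3  [load 33/34]
  9 → USB stick 4  [load 30/34]
  9 → USB stick 5 (new)  [load 9/34]
  8 → USB stick 1  [load 34/34]
  8 → USB stick 2  [load 34/34]
  4 → USB stick 4  [load 34/34]
  4 → USB stick 5  [load 13/34]
5 USB sticks opened.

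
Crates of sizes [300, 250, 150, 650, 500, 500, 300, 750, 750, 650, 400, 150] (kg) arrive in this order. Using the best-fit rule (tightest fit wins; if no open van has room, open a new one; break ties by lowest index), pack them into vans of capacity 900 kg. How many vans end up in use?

7

  300 → van 1 (new)  [load 300/900]
  250 → van 1  [load 550/900]
  150 → van 1  [load 700/900]
  650 → van 2 (new)  [load 650/900]
  500 → van 3 (new)  [load 500/900]
  500 → van 4 (new)  [load 500/900]
  300 → van 3  [load 800/900]
  750 → van 5 (new)  [load 750/900]
  750 → van 6 (new)  [load 750/900]
  650 → van 7 (new)  [load 650/900]
  400 → van 4  [load 900/900]
  150 → van 5  [load 900/900]
7 vans opened.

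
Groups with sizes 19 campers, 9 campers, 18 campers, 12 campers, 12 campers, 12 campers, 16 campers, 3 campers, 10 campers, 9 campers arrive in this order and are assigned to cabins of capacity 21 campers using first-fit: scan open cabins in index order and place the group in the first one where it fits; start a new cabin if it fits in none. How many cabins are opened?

  19 → cabin 1 (new)  [load 19/21]
  9 → cabin 2 (new)  [load 9/21]
  18 → cabin 3 (new)  [load 18/21]
  12 → cabin 2  [load 21/21]
  12 → cabin 4 (new)  [load 12/21]
  12 → cabin 5 (new)  [load 12/21]
  16 → cabin 6 (new)  [load 16/21]
  3 → cabin 3  [load 21/21]
  10 → cabin 7 (new)  [load 10/21]
  9 → cabin 4  [load 21/21]
7 cabins opened.

7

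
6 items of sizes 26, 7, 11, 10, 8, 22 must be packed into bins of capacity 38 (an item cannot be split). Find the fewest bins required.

Total = 26 + 22 + 11 + 10 + 8 + 7 = 84.
Lower bound: ⌈84/38⌉ = 3 bins.
A packing using 3 bins:
  bin 1: 26 + 11 = 37
  bin 2: 22 + 10 = 32
  bin 3: 8 + 7 = 15
This matches the lower bound, so 3 is optimal.

3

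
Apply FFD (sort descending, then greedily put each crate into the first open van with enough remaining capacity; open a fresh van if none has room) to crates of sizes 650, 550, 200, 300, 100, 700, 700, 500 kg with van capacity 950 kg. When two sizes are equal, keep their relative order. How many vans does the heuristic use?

5

Sorted descending: 700, 700, 650, 550, 500, 300, 200, 100.
  700 → van 1 (new)  [load 700/950]
  700 → van 2 (new)  [load 700/950]
  650 → van 3 (new)  [load 650/950]
  550 → van 4 (new)  [load 550/950]
  500 → van 5 (new)  [load 500/950]
  300 → van 3  [load 950/950]
  200 → van 1  [load 900/950]
  100 → van 2  [load 800/950]
5 vans opened.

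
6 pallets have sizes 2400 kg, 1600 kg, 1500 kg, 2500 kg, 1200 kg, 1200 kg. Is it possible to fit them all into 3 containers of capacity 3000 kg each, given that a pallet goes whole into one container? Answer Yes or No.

No

Total = 10400 kg; ⌈10400/3000⌉ = 4.
At least 4 containers are required, but only 3 are allowed.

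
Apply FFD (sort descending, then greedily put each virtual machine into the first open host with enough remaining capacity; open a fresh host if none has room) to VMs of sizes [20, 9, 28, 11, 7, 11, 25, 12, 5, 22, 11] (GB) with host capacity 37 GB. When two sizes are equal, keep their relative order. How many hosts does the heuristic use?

Sorted descending: 28, 25, 22, 20, 12, 11, 11, 11, 9, 7, 5.
  28 → host 1 (new)  [load 28/37]
  25 → host 2 (new)  [load 25/37]
  22 → host 3 (new)  [load 22/37]
  20 → host 4 (new)  [load 20/37]
  12 → host 2  [load 37/37]
  11 → host 3  [load 33/37]
  11 → host 4  [load 31/37]
  11 → host 5 (new)  [load 11/37]
  9 → host 1  [load 37/37]
  7 → host 5  [load 18/37]
  5 → host 4  [load 36/37]
5 hosts opened.

5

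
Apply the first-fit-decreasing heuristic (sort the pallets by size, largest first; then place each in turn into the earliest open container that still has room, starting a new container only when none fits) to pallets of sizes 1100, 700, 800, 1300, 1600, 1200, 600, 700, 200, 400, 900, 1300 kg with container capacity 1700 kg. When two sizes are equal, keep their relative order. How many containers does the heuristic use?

Sorted descending: 1600, 1300, 1300, 1200, 1100, 900, 800, 700, 700, 600, 400, 200.
  1600 → container 1 (new)  [load 1600/1700]
  1300 → container 2 (new)  [load 1300/1700]
  1300 → container 3 (new)  [load 1300/1700]
  1200 → container 4 (new)  [load 1200/1700]
  1100 → container 5 (new)  [load 1100/1700]
  900 → container 6 (new)  [load 900/1700]
  800 → container 6  [load 1700/1700]
  700 → container 7 (new)  [load 700/1700]
  700 → container 7  [load 1400/1700]
  600 → container 5  [load 1700/1700]
  400 → container 2  [load 1700/1700]
  200 → container 3  [load 1500/1700]
7 containers opened.

7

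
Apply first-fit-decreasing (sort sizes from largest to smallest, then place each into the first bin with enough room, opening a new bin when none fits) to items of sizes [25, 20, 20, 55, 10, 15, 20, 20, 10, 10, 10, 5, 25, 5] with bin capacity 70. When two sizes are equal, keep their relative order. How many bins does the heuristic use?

4

Sorted descending: 55, 25, 25, 20, 20, 20, 20, 15, 10, 10, 10, 10, 5, 5.
  55 → bin 1 (new)  [load 55/70]
  25 → bin 2 (new)  [load 25/70]
  25 → bin 2  [load 50/70]
  20 → bin 2  [load 70/70]
  20 → bin 3 (new)  [load 20/70]
  20 → bin 3  [load 40/70]
  20 → bin 3  [load 60/70]
  15 → bin 1  [load 70/70]
  10 → bin 3  [load 70/70]
  10 → bin 4 (new)  [load 10/70]
  10 → bin 4  [load 20/70]
  10 → bin 4  [load 30/70]
  5 → bin 4  [load 35/70]
  5 → bin 4  [load 40/70]
4 bins opened.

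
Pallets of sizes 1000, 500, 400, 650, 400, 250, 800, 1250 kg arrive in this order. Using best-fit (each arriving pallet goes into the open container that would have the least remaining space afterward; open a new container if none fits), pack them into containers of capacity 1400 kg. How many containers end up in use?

4

  1000 → container 1 (new)  [load 1000/1400]
  500 → container 2 (new)  [load 500/1400]
  400 → container 1  [load 1400/1400]
  650 → container 2  [load 1150/1400]
  400 → container 3 (new)  [load 400/1400]
  250 → container 2  [load 1400/1400]
  800 → container 3  [load 1200/1400]
  1250 → container 4 (new)  [load 1250/1400]
4 containers opened.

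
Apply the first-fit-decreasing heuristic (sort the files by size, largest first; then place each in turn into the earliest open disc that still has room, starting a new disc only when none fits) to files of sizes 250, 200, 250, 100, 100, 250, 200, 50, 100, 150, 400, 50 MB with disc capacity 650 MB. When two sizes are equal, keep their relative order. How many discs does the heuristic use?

4

Sorted descending: 400, 250, 250, 250, 200, 200, 150, 100, 100, 100, 50, 50.
  400 → disc 1 (new)  [load 400/650]
  250 → disc 1  [load 650/650]
  250 → disc 2 (new)  [load 250/650]
  250 → disc 2  [load 500/650]
  200 → disc 3 (new)  [load 200/650]
  200 → disc 3  [load 400/650]
  150 → disc 2  [load 650/650]
  100 → disc 3  [load 500/650]
  100 → disc 3  [load 600/650]
  100 → disc 4 (new)  [load 100/650]
  50 → disc 3  [load 650/650]
  50 → disc 4  [load 150/650]
4 discs opened.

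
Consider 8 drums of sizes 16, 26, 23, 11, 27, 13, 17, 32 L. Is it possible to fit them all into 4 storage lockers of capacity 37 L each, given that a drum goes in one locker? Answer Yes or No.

Total = 165 L; ⌈165/37⌉ = 5.
At least 5 storage lockers are required, but only 4 are allowed.

No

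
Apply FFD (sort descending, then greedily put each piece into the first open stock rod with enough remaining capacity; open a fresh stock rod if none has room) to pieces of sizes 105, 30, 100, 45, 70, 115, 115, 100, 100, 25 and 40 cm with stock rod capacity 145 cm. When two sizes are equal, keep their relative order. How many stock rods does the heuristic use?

7

Sorted descending: 115, 115, 105, 100, 100, 100, 70, 45, 40, 30, 25.
  115 → stock rod 1 (new)  [load 115/145]
  115 → stock rod 2 (new)  [load 115/145]
  105 → stock rod 3 (new)  [load 105/145]
  100 → stock rod 4 (new)  [load 100/145]
  100 → stock rod 5 (new)  [load 100/145]
  100 → stock rod 6 (new)  [load 100/145]
  70 → stock rod 7 (new)  [load 70/145]
  45 → stock rod 4  [load 145/145]
  40 → stock rod 3  [load 145/145]
  30 → stock rod 1  [load 145/145]
  25 → stock rod 2  [load 140/145]
7 stock rods opened.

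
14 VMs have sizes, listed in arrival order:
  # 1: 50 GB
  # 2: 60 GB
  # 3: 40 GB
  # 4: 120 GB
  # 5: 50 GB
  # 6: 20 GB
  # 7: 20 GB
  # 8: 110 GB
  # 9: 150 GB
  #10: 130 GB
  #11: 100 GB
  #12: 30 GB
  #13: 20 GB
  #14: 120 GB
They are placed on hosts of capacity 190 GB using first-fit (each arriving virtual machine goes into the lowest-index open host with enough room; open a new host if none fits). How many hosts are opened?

  50 → host 1 (new)  [load 50/190]
  60 → host 1  [load 110/190]
  40 → host 1  [load 150/190]
  120 → host 2 (new)  [load 120/190]
  50 → host 2  [load 170/190]
  20 → host 1  [load 170/190]
  20 → host 1  [load 190/190]
  110 → host 3 (new)  [load 110/190]
  150 → host 4 (new)  [load 150/190]
  130 → host 5 (new)  [load 130/190]
  100 → host 6 (new)  [load 100/190]
  30 → host 3  [load 140/190]
  20 → host 2  [load 190/190]
  120 → host 7 (new)  [load 120/190]
7 hosts opened.

7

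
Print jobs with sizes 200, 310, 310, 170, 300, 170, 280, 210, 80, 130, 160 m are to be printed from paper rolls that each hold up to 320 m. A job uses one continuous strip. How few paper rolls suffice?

Total = 310 + 310 + 300 + 280 + 210 + 200 + 170 + 170 + 160 + 130 + 80 = 2320 m.
Lower bound: ⌈2320/320⌉ = 8 paper rolls.
A packing using 9 paper rolls:
  roll 1: 310 = 310
  roll 2: 310 = 310
  roll 3: 300 = 300
  roll 4: 280 = 280
  roll 5: 210 + 80 = 290
  roll 6: 200 = 200
  roll 7: 170 + 130 = 300
  roll 8: 170 = 170
  roll 9: 160 = 160
No arrangement into 8 paper rolls stays within capacity, so 9 is optimal.

9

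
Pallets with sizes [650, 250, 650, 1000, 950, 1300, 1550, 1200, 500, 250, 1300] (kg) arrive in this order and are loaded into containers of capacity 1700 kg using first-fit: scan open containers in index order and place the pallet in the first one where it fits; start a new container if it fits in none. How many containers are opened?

7

  650 → container 1 (new)  [load 650/1700]
  250 → container 1  [load 900/1700]
  650 → container 1  [load 1550/1700]
  1000 → container 2 (new)  [load 1000/1700]
  950 → container 3 (new)  [load 950/1700]
  1300 → container 4 (new)  [load 1300/1700]
  1550 → container 5 (new)  [load 1550/1700]
  1200 → container 6 (new)  [load 1200/1700]
  500 → container 2  [load 1500/1700]
  250 → container 3  [load 1200/1700]
  1300 → container 7 (new)  [load 1300/1700]
7 containers opened.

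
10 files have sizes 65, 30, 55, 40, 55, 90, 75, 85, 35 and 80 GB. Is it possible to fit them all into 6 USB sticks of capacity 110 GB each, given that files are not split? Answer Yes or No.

Yes

A valid assignment using 6 USB sticks:
  USB stick 1: 90 = 90
  USB stick 2: 85 = 85
  USB stick 3: 80 + 30 = 110
  USB stick 4: 75 + 35 = 110
  USB stick 5: 65 + 40 = 105
  USB stick 6: 55 + 55 = 110
Every load is within 110 GB, so 6 USB sticks suffice.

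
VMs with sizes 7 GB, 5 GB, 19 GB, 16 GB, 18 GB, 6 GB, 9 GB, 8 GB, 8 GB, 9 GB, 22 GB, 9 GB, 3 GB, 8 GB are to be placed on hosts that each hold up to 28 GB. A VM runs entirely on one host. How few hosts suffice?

6

Total = 22 + 19 + 18 + 16 + 9 + 9 + 9 + 8 + 8 + 8 + 7 + 6 + 5 + 3 = 147 GB.
Lower bound: ⌈147/28⌉ = 6 hosts.
A packing using 6 hosts:
  host 1: 22 + 6 = 28
  host 2: 19 + 9 = 28
  host 3: 18 + 9 = 27
  host 4: 16 + 9 + 3 = 28
  host 5: 8 + 8 + 8 = 24
  host 6: 7 + 5 = 12
This matches the lower bound, so 6 is optimal.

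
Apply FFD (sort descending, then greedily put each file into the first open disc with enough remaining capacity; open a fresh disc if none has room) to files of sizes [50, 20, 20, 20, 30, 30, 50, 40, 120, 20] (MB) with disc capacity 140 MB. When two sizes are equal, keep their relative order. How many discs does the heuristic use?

3

Sorted descending: 120, 50, 50, 40, 30, 30, 20, 20, 20, 20.
  120 → disc 1 (new)  [load 120/140]
  50 → disc 2 (new)  [load 50/140]
  50 → disc 2  [load 100/140]
  40 → disc 2  [load 140/140]
  30 → disc 3 (new)  [load 30/140]
  30 → disc 3  [load 60/140]
  20 → disc 1  [load 140/140]
  20 → disc 3  [load 80/140]
  20 → disc 3  [load 100/140]
  20 → disc 3  [load 120/140]
3 discs opened.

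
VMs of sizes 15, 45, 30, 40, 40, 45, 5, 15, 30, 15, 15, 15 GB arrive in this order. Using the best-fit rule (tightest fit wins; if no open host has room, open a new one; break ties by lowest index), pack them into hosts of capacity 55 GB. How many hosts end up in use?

7

  15 → host 1 (new)  [load 15/55]
  45 → host 2 (new)  [load 45/55]
  30 → host 1  [load 45/55]
  40 → host 3 (new)  [load 40/55]
  40 → host 4 (new)  [load 40/55]
  45 → host 5 (new)  [load 45/55]
  5 → host 1  [load 50/55]
  15 → host 3  [load 55/55]
  30 → host 6 (new)  [load 30/55]
  15 → host 4  [load 55/55]
  15 → host 6  [load 45/55]
  15 → host 7 (new)  [load 15/55]
7 hosts opened.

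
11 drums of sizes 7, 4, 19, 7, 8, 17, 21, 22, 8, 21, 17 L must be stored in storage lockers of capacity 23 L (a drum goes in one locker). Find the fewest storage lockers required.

Total = 22 + 21 + 21 + 19 + 17 + 17 + 8 + 8 + 7 + 7 + 4 = 151 L.
Lower bound: ⌈151/23⌉ = 7 storage lockers.
A packing using 8 storage lockers:
  locker 1: 22 = 22
  locker 2: 21 = 21
  locker 3: 21 = 21
  locker 4: 19 + 4 = 23
  locker 5: 17 = 17
  locker 6: 17 = 17
  locker 7: 8 + 8 + 7 = 23
  locker 8: 7 = 7
No arrangement into 7 storage lockers stays within capacity, so 8 is optimal.

8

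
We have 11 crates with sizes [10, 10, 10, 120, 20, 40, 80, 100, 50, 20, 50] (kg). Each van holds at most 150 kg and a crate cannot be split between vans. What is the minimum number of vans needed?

4

Total = 120 + 100 + 80 + 50 + 50 + 40 + 20 + 20 + 10 + 10 + 10 = 510 kg.
Lower bound: ⌈510/150⌉ = 4 vans.
A packing using 4 vans:
  van 1: 120 + 20 + 10 = 150
  van 2: 100 + 50 = 150
  van 3: 80 + 50 + 20 = 150
  van 4: 40 + 10 + 10 = 60
This matches the lower bound, so 4 is optimal.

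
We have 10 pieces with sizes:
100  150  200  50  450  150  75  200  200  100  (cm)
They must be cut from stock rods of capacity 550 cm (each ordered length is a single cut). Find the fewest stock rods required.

4

Total = 450 + 200 + 200 + 200 + 150 + 150 + 100 + 100 + 75 + 50 = 1675 cm.
Lower bound: ⌈1675/550⌉ = 4 stock rods.
A packing using 4 stock rods:
  stock rod 1: 450 + 100 = 550
  stock rod 2: 200 + 200 + 150 = 550
  stock rod 3: 200 + 150 + 100 + 75 = 525
  stock rod 4: 50 = 50
This matches the lower bound, so 4 is optimal.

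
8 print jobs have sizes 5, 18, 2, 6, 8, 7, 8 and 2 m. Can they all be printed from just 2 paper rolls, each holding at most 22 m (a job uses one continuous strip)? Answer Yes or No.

Total = 56 m; ⌈56/22⌉ = 3.
At least 3 paper rolls are required, but only 2 are allowed.

No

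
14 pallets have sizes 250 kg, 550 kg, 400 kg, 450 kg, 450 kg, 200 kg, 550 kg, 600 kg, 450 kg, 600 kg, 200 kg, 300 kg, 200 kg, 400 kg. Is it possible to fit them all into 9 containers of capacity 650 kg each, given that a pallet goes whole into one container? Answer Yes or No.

Total = 5600 kg; ⌈5600/650⌉ = 9.
The bound of 9 does not rule out 9, but exhaustive search shows no assignment into 9 containers of capacity 650 kg exists — the minimum is 10.

No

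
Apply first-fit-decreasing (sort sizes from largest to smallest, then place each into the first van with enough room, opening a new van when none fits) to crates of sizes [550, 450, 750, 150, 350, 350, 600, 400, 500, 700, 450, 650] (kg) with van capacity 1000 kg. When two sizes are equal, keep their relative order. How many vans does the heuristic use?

Sorted descending: 750, 700, 650, 600, 550, 500, 450, 450, 400, 350, 350, 150.
  750 → van 1 (new)  [load 750/1000]
  700 → van 2 (new)  [load 700/1000]
  650 → van 3 (new)  [load 650/1000]
  600 → van 4 (new)  [load 600/1000]
  550 → van 5 (new)  [load 550/1000]
  500 → van 6 (new)  [load 500/1000]
  450 → van 5  [load 1000/1000]
  450 → van 6  [load 950/1000]
  400 → van 4  [load 1000/1000]
  350 → van 3  [load 1000/1000]
  350 → van 7 (new)  [load 350/1000]
  150 → van 1  [load 900/1000]
7 vans opened.

7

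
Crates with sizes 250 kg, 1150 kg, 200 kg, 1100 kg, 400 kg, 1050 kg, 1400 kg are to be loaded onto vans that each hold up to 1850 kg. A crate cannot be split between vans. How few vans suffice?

4

Total = 1400 + 1150 + 1100 + 1050 + 400 + 250 + 200 = 5550 kg.
Lower bound: ⌈5550/1850⌉ = 3 vans.
Also, 4 crates each exceed 925 kg, and no two of those can share a van, so at least 4 vans are needed.
A packing using 4 vans:
  van 1: 1400 + 400 = 1800
  van 2: 1150 + 250 + 200 = 1600
  van 3: 1100 = 1100
  van 4: 1050 = 1050
This matches the lower bound, so 4 is optimal.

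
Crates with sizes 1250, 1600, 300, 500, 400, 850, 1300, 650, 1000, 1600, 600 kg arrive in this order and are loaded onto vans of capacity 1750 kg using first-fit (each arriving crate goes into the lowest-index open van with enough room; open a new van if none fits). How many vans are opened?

  1250 → van 1 (new)  [load 1250/1750]
  1600 → van 2 (new)  [load 1600/1750]
  300 → van 1  [load 1550/1750]
  500 → van 3 (new)  [load 500/1750]
  400 → van 3  [load 900/1750]
  850 → van 3  [load 1750/1750]
  1300 → van 4 (new)  [load 1300/1750]
  650 → van 5 (new)  [load 650/1750]
  1000 → van 5  [load 1650/1750]
  1600 → van 6 (new)  [load 1600/1750]
  600 → van 7 (new)  [load 600/1750]
7 vans opened.

7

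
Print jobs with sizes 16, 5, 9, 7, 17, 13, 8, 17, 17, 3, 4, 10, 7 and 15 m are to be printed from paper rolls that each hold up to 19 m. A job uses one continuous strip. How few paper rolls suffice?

Total = 17 + 17 + 17 + 16 + 15 + 13 + 10 + 9 + 8 + 7 + 7 + 5 + 4 + 3 = 148 m.
Lower bound: ⌈148/19⌉ = 8 paper rolls.
A packing using 9 paper rolls:
  roll 1: 17 = 17
  roll 2: 17 = 17
  roll 3: 17 = 17
  roll 4: 16 + 3 = 19
  roll 5: 15 + 4 = 19
  roll 6: 13 + 5 = 18
  roll 7: 10 + 9 = 19
  roll 8: 8 + 7 = 15
  roll 9: 7 = 7
No arrangement into 8 paper rolls stays within capacity, so 9 is optimal.

9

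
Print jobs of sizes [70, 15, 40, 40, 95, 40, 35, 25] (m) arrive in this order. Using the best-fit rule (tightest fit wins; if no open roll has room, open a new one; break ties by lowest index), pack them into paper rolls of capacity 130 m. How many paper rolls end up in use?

  70 → roll 1 (new)  [load 70/130]
  15 → roll 1  [load 85/130]
  40 → roll 1  [load 125/130]
  40 → roll 2 (new)  [load 40/130]
  95 → roll 3 (new)  [load 95/130]
  40 → roll 2  [load 80/130]
  35 → roll 3  [load 130/130]
  25 → roll 2  [load 105/130]
3 paper rolls opened.

3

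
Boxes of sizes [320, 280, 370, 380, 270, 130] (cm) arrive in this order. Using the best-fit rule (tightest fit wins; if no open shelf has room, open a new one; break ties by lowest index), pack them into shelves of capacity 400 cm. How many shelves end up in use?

  320 → shelf 1 (new)  [load 320/400]
  280 → shelf 2 (new)  [load 280/400]
  370 → shelf 3 (new)  [load 370/400]
  380 → shelf 4 (new)  [load 380/400]
  270 → shelf 5 (new)  [load 270/400]
  130 → shelf 5  [load 400/400]
5 shelves opened.

5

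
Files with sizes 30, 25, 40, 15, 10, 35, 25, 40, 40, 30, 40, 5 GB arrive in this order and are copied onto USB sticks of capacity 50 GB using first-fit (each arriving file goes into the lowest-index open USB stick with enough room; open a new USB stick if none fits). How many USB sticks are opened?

9

  30 → USB stick 1 (new)  [load 30/50]
  25 → USB stick 2 (new)  [load 25/50]
  40 → USB stick 3 (new)  [load 40/50]
  15 → USB stick 1  [load 45/50]
  10 → USB stick 2  [load 35/50]
  35 → USB stick 4 (new)  [load 35/50]
  25 → USB stick 5 (new)  [load 25/50]
  40 → USB stick 6 (new)  [load 40/50]
  40 → USB stick 7 (new)  [load 40/50]
  30 → USB stick 8 (new)  [load 30/50]
  40 → USB stick 9 (new)  [load 40/50]
  5 → USB stick 1  [load 50/50]
9 USB sticks opened.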